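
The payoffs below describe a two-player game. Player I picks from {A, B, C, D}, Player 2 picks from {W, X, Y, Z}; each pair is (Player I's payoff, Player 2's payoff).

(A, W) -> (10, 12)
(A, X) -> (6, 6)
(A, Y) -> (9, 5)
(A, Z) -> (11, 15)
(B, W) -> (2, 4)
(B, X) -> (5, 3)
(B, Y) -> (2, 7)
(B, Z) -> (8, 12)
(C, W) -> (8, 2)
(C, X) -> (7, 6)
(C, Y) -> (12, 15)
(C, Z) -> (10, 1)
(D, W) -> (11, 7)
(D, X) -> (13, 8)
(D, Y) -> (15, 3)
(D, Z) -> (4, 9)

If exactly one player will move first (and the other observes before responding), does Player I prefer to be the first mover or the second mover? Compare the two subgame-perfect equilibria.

If Player I leads: Player 2's best replies are A→Z, B→Z, C→Y, D→Z; Player I's induced payoffs 11, 8, 12, 4; outcome (C, Y), payoffs (12, 15).
If Player 2 leads: Player I's best replies are W→D, X→D, Y→D, Z→A; Player 2's induced payoffs 7, 8, 3, 15; outcome (A, Z), payoffs (11, 15).
Player I gets 12 moving first and 11 moving second, so Player I prefers to move first.

first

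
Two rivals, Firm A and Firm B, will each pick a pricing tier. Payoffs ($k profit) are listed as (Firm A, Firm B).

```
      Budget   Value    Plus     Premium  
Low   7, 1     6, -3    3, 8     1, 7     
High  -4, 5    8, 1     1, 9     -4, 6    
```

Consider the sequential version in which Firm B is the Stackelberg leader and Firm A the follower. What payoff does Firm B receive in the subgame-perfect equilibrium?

8

Firm A best-responds to each possible Firm B move:
- Budget → Firm A plays Low (best of 7, -4); Firm B gets 1.
- Value → Firm A plays High (best of 6, 8); Firm B gets 1.
- Plus → Firm A plays Low (best of 3, 1); Firm B gets 8.
- Premium → Firm A plays Low (best of 1, -4); Firm B gets 7.
Firm B's induced payoffs are 1, 1, 8, 7, so Firm B commits to Plus. Subgame-perfect outcome: (Low, Plus) with payoffs (3, 8).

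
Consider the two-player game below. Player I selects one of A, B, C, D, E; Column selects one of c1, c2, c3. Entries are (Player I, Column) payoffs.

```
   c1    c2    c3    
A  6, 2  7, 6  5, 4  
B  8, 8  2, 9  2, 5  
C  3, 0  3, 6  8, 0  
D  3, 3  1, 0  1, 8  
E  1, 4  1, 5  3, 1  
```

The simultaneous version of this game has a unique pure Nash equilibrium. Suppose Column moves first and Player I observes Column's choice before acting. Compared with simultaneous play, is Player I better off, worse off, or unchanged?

better off

Work backward from Player I's decision.
- c1: Player I compares 6, 8, 3, 3, 1 and picks B; Column would get 8.
- c2: Player I compares 7, 2, 3, 1, 1 and picks A; Column would get 6.
- c3: Player I compares 5, 2, 8, 1, 3 and picks C; Column would get 0.
Column's induced payoffs are 8, 6, 0, so Column commits to c1. Subgame-perfect outcome: (B, c1) with payoffs (8, 8).
Now find the simultaneous Nash equilibrium.
Player I's best replies: c1→B; c2→A; c3→C.
Column's best replies: A→c2; B→c2; C→c2; D→c3; E→c2.
The unique mutual best reply is (A, c2), giving (7, 6).
Player I earns 8 sequentially versus 7 at the Nash outcome: better off.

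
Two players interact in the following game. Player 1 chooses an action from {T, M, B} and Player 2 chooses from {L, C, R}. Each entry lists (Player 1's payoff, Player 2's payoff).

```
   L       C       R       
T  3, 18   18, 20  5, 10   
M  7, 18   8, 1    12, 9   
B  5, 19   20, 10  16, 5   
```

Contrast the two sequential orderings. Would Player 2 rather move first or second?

If Player 1 leads: Player 2's best replies are T→C, M→L, B→L; Player 1's induced payoffs 18, 7, 5; outcome (T, C), payoffs (18, 20).
If Player 2 leads: Player 1's best replies are L→M, C→B, R→B; Player 2's induced payoffs 18, 10, 5; outcome (M, L), payoffs (7, 18).
Player 2 gets 18 moving first and 20 moving second, so Player 2 prefers to move second.

second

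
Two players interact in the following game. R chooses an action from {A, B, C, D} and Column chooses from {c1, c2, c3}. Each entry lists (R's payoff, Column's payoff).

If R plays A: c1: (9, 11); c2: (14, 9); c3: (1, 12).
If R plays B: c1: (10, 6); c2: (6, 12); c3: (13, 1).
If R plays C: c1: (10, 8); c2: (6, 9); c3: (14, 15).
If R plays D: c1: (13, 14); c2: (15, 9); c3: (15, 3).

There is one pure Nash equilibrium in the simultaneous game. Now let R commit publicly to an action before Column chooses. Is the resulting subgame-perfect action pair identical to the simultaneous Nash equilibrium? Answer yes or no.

no

Column best-responds to each possible R move:
- A: BR = c3, leader payoff 1.
- B: BR = c2, leader payoff 6.
- C: BR = c3, leader payoff 14.
- D: BR = c1, leader payoff 13.
R's induced payoffs are 1, 6, 14, 13, so R commits to C. Subgame-perfect outcome: (C, c3) with payoffs (14, 15).
Under simultaneous play:
R's best replies: c1→D; c2→D; c3→D.
Column's best replies: A→c3; B→c2; C→c3; D→c1.
Only (D, c1) has each player best-responding; Nash payoffs (13, 14).
Sequential outcome (C, c3) differs from the Nash profile (D, c1).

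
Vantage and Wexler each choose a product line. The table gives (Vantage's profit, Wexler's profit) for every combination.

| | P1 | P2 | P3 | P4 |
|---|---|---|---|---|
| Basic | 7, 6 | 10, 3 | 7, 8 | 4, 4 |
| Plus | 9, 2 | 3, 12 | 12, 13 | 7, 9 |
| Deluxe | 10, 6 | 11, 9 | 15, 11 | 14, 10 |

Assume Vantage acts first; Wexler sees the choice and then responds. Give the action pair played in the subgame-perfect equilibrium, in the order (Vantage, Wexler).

(Deluxe, P3)

Solve by backward induction (Vantage leads).
- Basic → Wexler plays P3 (best of 6, 3, 8, 4); Vantage gets 7.
- Plus → Wexler plays P3 (best of 2, 12, 13, 9); Vantage gets 12.
- Deluxe → Wexler plays P3 (best of 6, 9, 11, 10); Vantage gets 15.
Maximizing over 7, 12, 15, Vantage chooses Deluxe. Subgame-perfect outcome: (Deluxe, P3) with payoffs (15, 11).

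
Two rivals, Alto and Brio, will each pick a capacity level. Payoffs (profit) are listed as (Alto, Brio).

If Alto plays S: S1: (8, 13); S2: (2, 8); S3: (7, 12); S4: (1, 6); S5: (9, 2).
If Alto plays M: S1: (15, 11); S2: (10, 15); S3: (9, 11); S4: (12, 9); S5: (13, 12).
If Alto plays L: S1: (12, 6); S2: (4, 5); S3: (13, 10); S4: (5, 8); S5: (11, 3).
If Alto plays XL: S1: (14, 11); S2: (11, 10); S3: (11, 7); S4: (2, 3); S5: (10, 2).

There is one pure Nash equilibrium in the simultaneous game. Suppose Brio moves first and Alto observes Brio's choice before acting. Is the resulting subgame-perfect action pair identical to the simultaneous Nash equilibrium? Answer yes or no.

no

Backward induction with Brio moving first.
- S1: Alto compares 8, 15, 12, 14 and picks M; Brio would get 11.
- S2: Alto compares 2, 10, 4, 11 and picks XL; Brio would get 10.
- S3: Alto compares 7, 9, 13, 11 and picks L; Brio would get 10.
- S4: Alto compares 1, 12, 5, 2 and picks M; Brio would get 9.
- S5: Alto compares 9, 13, 11, 10 and picks M; Brio would get 12.
Among 11, 10, 10, 9, 12, the best is 12 at S5. Subgame-perfect outcome: (M, S5) with payoffs (13, 12).
Under simultaneous play:
Alto's best replies: S1→M; S2→XL; S3→L; S4→M; S5→M.
Brio's best replies: S→S1; M→S2; L→S3; XL→S1.
Only (L, S3) has each player best-responding; Nash payoffs (13, 10).
Sequential outcome (M, S5) differs from the Nash profile (L, S3).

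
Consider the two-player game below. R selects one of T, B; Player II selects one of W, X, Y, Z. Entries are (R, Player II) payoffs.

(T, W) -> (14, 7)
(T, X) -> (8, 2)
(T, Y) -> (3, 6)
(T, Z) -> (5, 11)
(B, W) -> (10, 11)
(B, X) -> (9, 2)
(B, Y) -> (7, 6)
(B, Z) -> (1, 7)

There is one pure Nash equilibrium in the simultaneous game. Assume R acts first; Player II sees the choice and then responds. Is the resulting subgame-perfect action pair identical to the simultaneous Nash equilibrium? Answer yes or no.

Work backward from Player II's decision.
- T → Player II plays Z (best of 7, 2, 6, 11); R gets 5.
- B → Player II plays W (best of 11, 2, 6, 7); R gets 10.
Maximizing over 5, 10, R chooses B. Subgame-perfect outcome: (B, W) with payoffs (10, 11).
Now find the simultaneous Nash equilibrium.
R's best replies: W→T; X→B; Y→B; Z→T.
Player II's best replies: T→Z; B→W.
Only (T, Z) has each player best-responding; Nash payoffs (5, 11).
Sequential outcome (B, W) differs from the Nash profile (T, Z).

no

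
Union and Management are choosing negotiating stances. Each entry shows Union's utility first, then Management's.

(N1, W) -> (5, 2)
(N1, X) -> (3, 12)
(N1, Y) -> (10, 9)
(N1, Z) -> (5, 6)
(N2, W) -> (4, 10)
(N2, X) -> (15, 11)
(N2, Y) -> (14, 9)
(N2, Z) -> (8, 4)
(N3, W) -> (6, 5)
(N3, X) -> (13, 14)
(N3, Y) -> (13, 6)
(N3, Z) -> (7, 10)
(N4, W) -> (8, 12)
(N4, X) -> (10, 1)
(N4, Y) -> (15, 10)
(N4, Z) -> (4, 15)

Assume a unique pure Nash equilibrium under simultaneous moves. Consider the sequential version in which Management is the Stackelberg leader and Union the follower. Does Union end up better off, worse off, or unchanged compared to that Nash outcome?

worse off

Work backward from Union's decision.
- W: Union compares 5, 4, 6, 8 and picks N4; Management would get 12.
- X: Union compares 3, 15, 13, 10 and picks N2; Management would get 11.
- Y: Union compares 10, 14, 13, 15 and picks N4; Management would get 10.
- Z: Union compares 5, 8, 7, 4 and picks N2; Management would get 4.
Among 12, 11, 10, 4, the best is 12 at W. Subgame-perfect outcome: (N4, W) with payoffs (8, 12).
For the simultaneous game, intersect best replies.
Union's best replies: W→N4; X→N2; Y→N4; Z→N2.
Management's best replies: N1→X; N2→X; N3→X; N4→Z.
Only (N2, X) has each player best-responding; Nash payoffs (15, 11).
Union earns 8 sequentially versus 15 at the Nash outcome: worse off.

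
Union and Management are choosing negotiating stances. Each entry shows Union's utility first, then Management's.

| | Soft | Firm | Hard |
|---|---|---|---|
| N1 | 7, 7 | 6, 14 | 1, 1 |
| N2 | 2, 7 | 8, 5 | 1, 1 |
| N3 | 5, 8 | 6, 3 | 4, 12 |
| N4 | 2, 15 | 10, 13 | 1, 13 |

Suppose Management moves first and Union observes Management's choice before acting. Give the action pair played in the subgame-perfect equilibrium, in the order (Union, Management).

Union best-responds to each possible Management move:
- Soft → Union plays N1 (best of 7, 2, 5, 2); Management gets 7.
- Firm → Union plays N4 (best of 6, 8, 6, 10); Management gets 13.
- Hard → Union plays N3 (best of 1, 1, 4, 1); Management gets 12.
Management's induced payoffs are 7, 13, 12, so Management commits to Firm. Subgame-perfect outcome: (N4, Firm) with payoffs (10, 13).

(N4, Firm)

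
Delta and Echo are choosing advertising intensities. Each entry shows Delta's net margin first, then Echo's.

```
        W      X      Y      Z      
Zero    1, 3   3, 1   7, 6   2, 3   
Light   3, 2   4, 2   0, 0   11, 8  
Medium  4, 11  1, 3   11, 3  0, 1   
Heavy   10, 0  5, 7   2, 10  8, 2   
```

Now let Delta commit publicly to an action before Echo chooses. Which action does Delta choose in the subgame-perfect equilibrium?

Light

Backward induction with Delta moving first.
- Zero: BR = Y, leader payoff 7.
- Light: BR = Z, leader payoff 11.
- Medium: BR = W, leader payoff 4.
- Heavy: BR = Y, leader payoff 2.
Delta's induced payoffs are 7, 11, 4, 2, so Delta commits to Light. Subgame-perfect outcome: (Light, Z) with payoffs (11, 8).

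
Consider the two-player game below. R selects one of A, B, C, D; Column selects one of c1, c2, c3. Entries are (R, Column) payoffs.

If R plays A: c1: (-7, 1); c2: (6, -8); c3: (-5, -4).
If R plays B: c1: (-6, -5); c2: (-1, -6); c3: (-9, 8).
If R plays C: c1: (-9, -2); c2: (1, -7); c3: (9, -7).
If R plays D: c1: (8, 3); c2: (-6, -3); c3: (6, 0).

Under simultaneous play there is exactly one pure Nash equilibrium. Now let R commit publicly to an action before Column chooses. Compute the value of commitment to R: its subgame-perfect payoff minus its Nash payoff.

Solve by backward induction (R leads).
- A: Column compares 1, -8, -4 and picks c1; R would get -7.
- B: Column compares -5, -6, 8 and picks c3; R would get -9.
- C: Column compares -2, -7, -7 and picks c1; R would get -9.
- D: Column compares 3, -3, 0 and picks c1; R would get 8.
Among -7, -9, -9, 8, the best is 8 at D. Subgame-perfect outcome: (D, c1) with payoffs (8, 3).
For the simultaneous game, intersect best replies.
R's best replies: c1→D; c2→A; c3→C.
Column's best replies: A→c1; B→c3; C→c1; D→c1.
Only (D, c1) has each player best-responding; Nash payoffs (8, 3).
R's commitment gain: 8 − 8 = 0.

0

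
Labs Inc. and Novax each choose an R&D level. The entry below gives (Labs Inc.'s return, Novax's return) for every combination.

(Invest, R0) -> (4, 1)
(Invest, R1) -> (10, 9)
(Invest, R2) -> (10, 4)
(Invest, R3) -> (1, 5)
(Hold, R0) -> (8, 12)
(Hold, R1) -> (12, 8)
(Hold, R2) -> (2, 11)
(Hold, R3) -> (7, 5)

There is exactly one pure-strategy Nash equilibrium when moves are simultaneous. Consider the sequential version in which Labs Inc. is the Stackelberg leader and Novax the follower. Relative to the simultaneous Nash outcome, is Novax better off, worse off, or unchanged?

Backward induction with Labs Inc. moving first.
- Invest → Novax plays R1 (best of 1, 9, 4, 5); Labs Inc. gets 10.
- Hold → Novax plays R0 (best of 12, 8, 11, 5); Labs Inc. gets 8.
Among 10, 8, the best is 10 at Invest. Subgame-perfect outcome: (Invest, R1) with payoffs (10, 9).
Under simultaneous play:
Labs Inc.'s best replies: R0→Hold; R1→Hold; R2→Invest; R3→Hold.
Novax's best replies: Invest→R1; Hold→R0.
Only (Hold, R0) has each player best-responding; Nash payoffs (8, 12).
Novax earns 9 sequentially versus 12 at the Nash outcome: worse off.

worse off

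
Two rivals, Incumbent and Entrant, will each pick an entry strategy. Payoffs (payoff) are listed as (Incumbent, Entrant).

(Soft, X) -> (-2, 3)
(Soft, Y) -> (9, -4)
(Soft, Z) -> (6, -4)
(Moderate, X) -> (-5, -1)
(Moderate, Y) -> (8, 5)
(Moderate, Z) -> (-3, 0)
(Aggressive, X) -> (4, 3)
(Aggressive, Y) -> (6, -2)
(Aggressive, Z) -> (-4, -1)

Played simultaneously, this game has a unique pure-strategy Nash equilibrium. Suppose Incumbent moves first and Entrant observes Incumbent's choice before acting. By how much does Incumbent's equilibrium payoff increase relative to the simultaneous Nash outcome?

4

Work backward from Entrant's decision.
- Soft: Entrant compares 3, -4, -4 and picks X; Incumbent would get -2.
- Moderate: Entrant compares -1, 5, 0 and picks Y; Incumbent would get 8.
- Aggressive: Entrant compares 3, -2, -1 and picks X; Incumbent would get 4.
Maximizing over -2, 8, 4, Incumbent chooses Moderate. Subgame-perfect outcome: (Moderate, Y) with payoffs (8, 5).
For the simultaneous game, intersect best replies.
Incumbent's best replies: X→Aggressive; Y→Soft; Z→Soft.
Entrant's best replies: Soft→X; Moderate→Y; Aggressive→X.
The unique mutual best reply is (Aggressive, X), giving (4, 3).
Incumbent's commitment gain: 8 − 4 = 4.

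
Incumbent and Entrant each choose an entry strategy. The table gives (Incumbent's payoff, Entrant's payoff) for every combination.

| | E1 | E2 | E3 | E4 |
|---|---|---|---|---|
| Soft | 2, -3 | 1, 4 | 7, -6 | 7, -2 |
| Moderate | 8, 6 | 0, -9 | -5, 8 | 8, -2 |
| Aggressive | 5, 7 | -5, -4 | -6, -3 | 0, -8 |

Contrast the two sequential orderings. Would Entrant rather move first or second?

second

If Incumbent leads: Entrant's best replies are Soft→E2, Moderate→E3, Aggressive→E1; Incumbent's induced payoffs 1, -5, 5; outcome (Aggressive, E1), payoffs (5, 7).
If Entrant leads: Incumbent's best replies are E1→Moderate, E2→Soft, E3→Soft, E4→Moderate; Entrant's induced payoffs 6, 4, -6, -2; outcome (Moderate, E1), payoffs (8, 6).
Entrant gets 6 moving first and 7 moving second, so Entrant prefers to move second.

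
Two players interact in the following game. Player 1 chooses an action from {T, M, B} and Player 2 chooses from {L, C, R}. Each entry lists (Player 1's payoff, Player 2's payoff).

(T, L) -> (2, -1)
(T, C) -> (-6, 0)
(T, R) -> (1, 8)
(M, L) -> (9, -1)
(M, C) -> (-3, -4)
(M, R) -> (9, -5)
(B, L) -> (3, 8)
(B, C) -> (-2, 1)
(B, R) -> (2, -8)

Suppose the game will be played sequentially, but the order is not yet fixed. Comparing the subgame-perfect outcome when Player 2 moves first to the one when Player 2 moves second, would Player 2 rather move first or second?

If Player 1 leads: Player 2's best replies are T→R, M→L, B→L; Player 1's induced payoffs 1, 9, 3; outcome (M, L), payoffs (9, -1).
If Player 2 leads: Player 1's best replies are L→M, C→B, R→M; Player 2's induced payoffs -1, 1, -5; outcome (B, C), payoffs (-2, 1).
Player 2 gets 1 moving first and -1 moving second, so Player 2 prefers to move first.

first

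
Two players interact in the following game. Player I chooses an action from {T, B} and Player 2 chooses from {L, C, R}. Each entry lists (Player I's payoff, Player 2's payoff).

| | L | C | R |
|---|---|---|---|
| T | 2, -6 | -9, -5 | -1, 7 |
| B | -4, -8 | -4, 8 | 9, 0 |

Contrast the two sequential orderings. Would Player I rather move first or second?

first

If Player I leads: Player 2's best replies are T→R, B→C; Player I's induced payoffs -1, -4; outcome (T, R), payoffs (-1, 7).
If Player 2 leads: Player I's best replies are L→T, C→B, R→B; Player 2's induced payoffs -6, 8, 0; outcome (B, C), payoffs (-4, 8).
Player I gets -1 moving first and -4 moving second, so Player I prefers to move first.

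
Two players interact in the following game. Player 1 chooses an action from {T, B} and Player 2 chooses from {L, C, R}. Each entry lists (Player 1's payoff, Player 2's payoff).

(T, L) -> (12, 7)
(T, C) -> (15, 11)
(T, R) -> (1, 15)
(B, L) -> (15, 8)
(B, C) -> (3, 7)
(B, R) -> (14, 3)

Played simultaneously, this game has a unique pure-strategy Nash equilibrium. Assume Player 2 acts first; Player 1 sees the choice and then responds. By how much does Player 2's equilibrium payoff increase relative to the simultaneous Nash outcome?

3

Backward induction with Player 2 moving first.
- L: BR = B, leader payoff 8.
- C: BR = T, leader payoff 11.
- R: BR = B, leader payoff 3.
Player 2's induced payoffs are 8, 11, 3, so Player 2 commits to C. Subgame-perfect outcome: (T, C) with payoffs (15, 11).
Now find the simultaneous Nash equilibrium.
Player 1's best replies: L→B; C→T; R→B.
Player 2's best replies: T→R; B→L.
Only (B, L) has each player best-responding; Nash payoffs (15, 8).
Player 2's commitment gain: 11 − 8 = 3.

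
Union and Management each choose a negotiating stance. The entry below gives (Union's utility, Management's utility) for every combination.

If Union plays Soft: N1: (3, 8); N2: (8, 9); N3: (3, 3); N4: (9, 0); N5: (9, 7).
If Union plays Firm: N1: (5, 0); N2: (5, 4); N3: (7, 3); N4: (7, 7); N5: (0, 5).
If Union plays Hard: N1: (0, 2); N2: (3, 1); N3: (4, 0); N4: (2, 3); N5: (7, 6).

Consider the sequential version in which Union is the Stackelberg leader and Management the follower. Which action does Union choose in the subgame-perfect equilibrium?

Work backward from Management's decision.
- Soft: Management compares 8, 9, 3, 0, 7 and picks N2; Union would get 8.
- Firm: Management compares 0, 4, 3, 7, 5 and picks N4; Union would get 7.
- Hard: Management compares 2, 1, 0, 3, 6 and picks N5; Union would get 7.
Among 8, 7, 7, the best is 8 at Soft. Subgame-perfect outcome: (Soft, N2) with payoffs (8, 9).

Soft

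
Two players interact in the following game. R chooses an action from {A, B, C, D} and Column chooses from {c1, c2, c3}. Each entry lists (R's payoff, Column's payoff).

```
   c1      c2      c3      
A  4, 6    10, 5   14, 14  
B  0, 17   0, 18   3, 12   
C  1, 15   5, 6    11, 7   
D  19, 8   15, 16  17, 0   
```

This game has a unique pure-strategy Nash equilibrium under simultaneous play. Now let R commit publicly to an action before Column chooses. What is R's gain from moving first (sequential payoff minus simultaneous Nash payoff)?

0

Solve by backward induction (R leads).
- A: Column compares 6, 5, 14 and picks c3; R would get 14.
- B: Column compares 17, 18, 12 and picks c2; R would get 0.
- C: Column compares 15, 6, 7 and picks c1; R would get 1.
- D: Column compares 8, 16, 0 and picks c2; R would get 15.
R's induced payoffs are 14, 0, 1, 15, so R commits to D. Subgame-perfect outcome: (D, c2) with payoffs (15, 16).
Now find the simultaneous Nash equilibrium.
R's best replies: c1→D; c2→D; c3→D.
Column's best replies: A→c3; B→c2; C→c1; D→c2.
Only (D, c2) has each player best-responding; Nash payoffs (15, 16).
R's commitment gain: 15 − 15 = 0.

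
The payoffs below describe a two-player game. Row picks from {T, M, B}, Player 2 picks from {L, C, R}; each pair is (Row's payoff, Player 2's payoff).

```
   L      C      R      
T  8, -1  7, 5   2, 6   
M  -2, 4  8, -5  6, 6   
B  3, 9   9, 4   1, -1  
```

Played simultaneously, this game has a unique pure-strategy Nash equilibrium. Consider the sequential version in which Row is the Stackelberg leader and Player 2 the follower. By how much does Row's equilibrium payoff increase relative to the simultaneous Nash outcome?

0

Backward induction with Row moving first.
- T: BR = R, leader payoff 2.
- M: BR = R, leader payoff 6.
- B: BR = L, leader payoff 3.
Among 2, 6, 3, the best is 6 at M. Subgame-perfect outcome: (M, R) with payoffs (6, 6).
Now find the simultaneous Nash equilibrium.
Row's best replies: L→T; C→B; R→M.
Player 2's best replies: T→R; M→R; B→L.
The unique mutual best reply is (M, R), giving (6, 6).
Row's commitment gain: 6 − 6 = 0.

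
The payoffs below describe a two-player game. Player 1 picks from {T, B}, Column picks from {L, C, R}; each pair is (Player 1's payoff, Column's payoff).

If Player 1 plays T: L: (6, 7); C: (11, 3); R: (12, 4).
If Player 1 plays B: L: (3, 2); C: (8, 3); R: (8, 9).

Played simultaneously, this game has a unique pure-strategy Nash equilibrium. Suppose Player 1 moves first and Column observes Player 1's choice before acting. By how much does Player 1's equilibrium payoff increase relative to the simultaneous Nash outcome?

2

Backward induction with Player 1 moving first.
- T → Column plays L (best of 7, 3, 4); Player 1 gets 6.
- B → Column plays R (best of 2, 3, 9); Player 1 gets 8.
Player 1's induced payoffs are 6, 8, so Player 1 commits to B. Subgame-perfect outcome: (B, R) with payoffs (8, 9).
For the simultaneous game, intersect best replies.
Player 1's best replies: L→T; C→T; R→T.
Column's best replies: T→L; B→R.
Only (T, L) has each player best-responding; Nash payoffs (6, 7).
Player 1's commitment gain: 8 − 6 = 2.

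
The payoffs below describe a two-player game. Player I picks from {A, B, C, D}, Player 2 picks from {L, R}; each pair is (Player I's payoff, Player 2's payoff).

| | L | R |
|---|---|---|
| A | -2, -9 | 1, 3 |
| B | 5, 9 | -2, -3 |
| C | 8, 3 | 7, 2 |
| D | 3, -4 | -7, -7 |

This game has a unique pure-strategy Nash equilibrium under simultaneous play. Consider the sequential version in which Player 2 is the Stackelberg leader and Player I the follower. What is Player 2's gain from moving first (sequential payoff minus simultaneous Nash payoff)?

Player I best-responds to each possible Player 2 move:
- L: Player I compares -2, 5, 8, 3 and picks C; Player 2 would get 3.
- R: Player I compares 1, -2, 7, -7 and picks C; Player 2 would get 2.
Among 3, 2, the best is 3 at L. Subgame-perfect outcome: (C, L) with payoffs (8, 3).
Now find the simultaneous Nash equilibrium.
Player I's best replies: L→C; R→C.
Player 2's best replies: A→R; B→L; C→L; D→L.
The unique mutual best reply is (C, L), giving (8, 3).
Player 2's commitment gain: 3 − 3 = 0.

0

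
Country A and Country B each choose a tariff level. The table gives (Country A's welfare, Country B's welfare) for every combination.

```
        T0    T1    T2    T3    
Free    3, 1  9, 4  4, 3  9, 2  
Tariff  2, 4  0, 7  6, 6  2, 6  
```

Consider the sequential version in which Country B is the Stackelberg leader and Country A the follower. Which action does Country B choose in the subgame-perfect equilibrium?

T2

Work backward from Country A's decision.
- T0: Country A compares 3, 2 and picks Free; Country B would get 1.
- T1: Country A compares 9, 0 and picks Free; Country B would get 4.
- T2: Country A compares 4, 6 and picks Tariff; Country B would get 6.
- T3: Country A compares 9, 2 and picks Free; Country B would get 2.
Among 1, 4, 6, 2, the best is 6 at T2. Subgame-perfect outcome: (Tariff, T2) with payoffs (6, 6).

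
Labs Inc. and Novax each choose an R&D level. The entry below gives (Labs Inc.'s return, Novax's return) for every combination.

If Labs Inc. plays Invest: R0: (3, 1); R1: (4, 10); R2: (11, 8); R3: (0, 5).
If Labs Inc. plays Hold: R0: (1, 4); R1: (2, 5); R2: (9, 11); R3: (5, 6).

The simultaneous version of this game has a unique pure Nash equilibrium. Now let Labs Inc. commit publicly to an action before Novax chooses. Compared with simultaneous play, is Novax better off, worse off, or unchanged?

better off

Solve by backward induction (Labs Inc. leads).
- Invest: BR = R1, leader payoff 4.
- Hold: BR = R2, leader payoff 9.
Labs Inc.'s induced payoffs are 4, 9, so Labs Inc. commits to Hold. Subgame-perfect outcome: (Hold, R2) with payoffs (9, 11).
Now find the simultaneous Nash equilibrium.
Labs Inc.'s best replies: R0→Invest; R1→Invest; R2→Invest; R3→Hold.
Novax's best replies: Invest→R1; Hold→R2.
The unique mutual best reply is (Invest, R1), giving (4, 10).
Novax earns 11 sequentially versus 10 at the Nash outcome: better off.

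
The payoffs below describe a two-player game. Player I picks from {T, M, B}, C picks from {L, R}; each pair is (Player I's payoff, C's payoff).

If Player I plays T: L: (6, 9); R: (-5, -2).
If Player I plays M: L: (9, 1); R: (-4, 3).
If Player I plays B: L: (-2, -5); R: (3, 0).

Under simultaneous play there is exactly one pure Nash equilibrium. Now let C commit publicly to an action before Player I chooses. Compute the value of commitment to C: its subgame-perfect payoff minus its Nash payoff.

Work backward from Player I's decision.
- L: BR = M, leader payoff 1.
- R: BR = B, leader payoff 0.
C's induced payoffs are 1, 0, so C commits to L. Subgame-perfect outcome: (M, L) with payoffs (9, 1).
Under simultaneous play:
Player I's best replies: L→M; R→B.
C's best replies: T→L; M→R; B→R.
Only (B, R) has each player best-responding; Nash payoffs (3, 0).
C's commitment gain: 1 − 0 = 1.

1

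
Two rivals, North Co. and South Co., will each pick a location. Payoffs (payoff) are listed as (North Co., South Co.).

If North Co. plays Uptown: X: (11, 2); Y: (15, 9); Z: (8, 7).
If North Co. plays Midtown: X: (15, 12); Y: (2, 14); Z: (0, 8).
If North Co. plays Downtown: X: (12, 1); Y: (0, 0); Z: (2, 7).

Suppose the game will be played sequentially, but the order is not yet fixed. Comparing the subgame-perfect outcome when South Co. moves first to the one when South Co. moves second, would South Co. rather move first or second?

first

If North Co. leads: South Co.'s best replies are Uptown→Y, Midtown→Y, Downtown→Z; North Co.'s induced payoffs 15, 2, 2; outcome (Uptown, Y), payoffs (15, 9).
If South Co. leads: North Co.'s best replies are X→Midtown, Y→Uptown, Z→Uptown; South Co.'s induced payoffs 12, 9, 7; outcome (Midtown, X), payoffs (15, 12).
South Co. gets 12 moving first and 9 moving second, so South Co. prefers to move first.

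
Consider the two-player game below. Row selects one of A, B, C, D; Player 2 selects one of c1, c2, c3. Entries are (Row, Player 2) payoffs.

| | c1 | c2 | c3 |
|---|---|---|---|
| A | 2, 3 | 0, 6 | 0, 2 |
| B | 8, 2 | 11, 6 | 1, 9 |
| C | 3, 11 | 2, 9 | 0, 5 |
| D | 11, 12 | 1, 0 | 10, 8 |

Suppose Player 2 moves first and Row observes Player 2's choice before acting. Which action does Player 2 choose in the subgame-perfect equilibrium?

c1

Solve by backward induction (Player 2 leads).
- c1: BR = D, leader payoff 12.
- c2: BR = B, leader payoff 6.
- c3: BR = D, leader payoff 8.
Maximizing over 12, 6, 8, Player 2 chooses c1. Subgame-perfect outcome: (D, c1) with payoffs (11, 12).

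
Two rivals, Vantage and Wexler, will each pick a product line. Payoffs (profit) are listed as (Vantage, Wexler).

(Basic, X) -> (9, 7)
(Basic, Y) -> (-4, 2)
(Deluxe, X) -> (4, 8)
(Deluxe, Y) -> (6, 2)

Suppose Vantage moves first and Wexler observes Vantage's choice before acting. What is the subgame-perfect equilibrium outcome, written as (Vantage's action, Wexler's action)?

Solve by backward induction (Vantage leads).
- Basic: Wexler compares 7, 2 and picks X; Vantage would get 9.
- Deluxe: Wexler compares 8, 2 and picks X; Vantage would get 4.
Among 9, 4, the best is 9 at Basic. Subgame-perfect outcome: (Basic, X) with payoffs (9, 7).

(Basic, X)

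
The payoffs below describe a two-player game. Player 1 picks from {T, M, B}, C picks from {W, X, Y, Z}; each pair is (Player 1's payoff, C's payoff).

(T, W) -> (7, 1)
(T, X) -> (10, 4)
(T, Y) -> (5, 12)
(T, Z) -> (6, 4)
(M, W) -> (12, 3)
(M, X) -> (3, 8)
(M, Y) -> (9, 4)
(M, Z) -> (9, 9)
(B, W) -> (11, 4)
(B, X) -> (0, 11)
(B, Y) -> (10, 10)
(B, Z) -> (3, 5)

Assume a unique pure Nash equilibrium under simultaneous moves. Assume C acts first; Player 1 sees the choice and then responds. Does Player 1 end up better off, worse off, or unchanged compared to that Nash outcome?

better off

Work backward from Player 1's decision.
- W: Player 1 compares 7, 12, 11 and picks M; C would get 3.
- X: Player 1 compares 10, 3, 0 and picks T; C would get 4.
- Y: Player 1 compares 5, 9, 10 and picks B; C would get 10.
- Z: Player 1 compares 6, 9, 3 and picks M; C would get 9.
C's induced payoffs are 3, 4, 10, 9, so C commits to Y. Subgame-perfect outcome: (B, Y) with payoffs (10, 10).
Under simultaneous play:
Player 1's best replies: W→M; X→T; Y→B; Z→M.
C's best replies: T→Y; M→Z; B→X.
Only (M, Z) has each player best-responding; Nash payoffs (9, 9).
Player 1 earns 10 sequentially versus 9 at the Nash outcome: better off.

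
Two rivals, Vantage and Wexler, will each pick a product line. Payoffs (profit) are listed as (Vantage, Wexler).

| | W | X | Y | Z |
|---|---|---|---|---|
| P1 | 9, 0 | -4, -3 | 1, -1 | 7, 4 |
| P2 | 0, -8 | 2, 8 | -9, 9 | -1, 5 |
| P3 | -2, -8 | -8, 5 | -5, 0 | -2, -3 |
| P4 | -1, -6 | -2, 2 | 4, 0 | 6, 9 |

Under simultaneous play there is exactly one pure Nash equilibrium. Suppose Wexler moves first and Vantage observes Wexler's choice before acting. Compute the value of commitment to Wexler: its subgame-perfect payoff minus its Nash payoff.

4

Backward induction with Wexler moving first.
- W: BR = P1, leader payoff 0.
- X: BR = P2, leader payoff 8.
- Y: BR = P4, leader payoff 0.
- Z: BR = P1, leader payoff 4.
Maximizing over 0, 8, 0, 4, Wexler chooses X. Subgame-perfect outcome: (P2, X) with payoffs (2, 8).
Now find the simultaneous Nash equilibrium.
Vantage's best replies: W→P1; X→P2; Y→P4; Z→P1.
Wexler's best replies: P1→Z; P2→Y; P3→X; P4→Z.
The unique mutual best reply is (P1, Z), giving (7, 4).
Wexler's commitment gain: 8 − 4 = 4.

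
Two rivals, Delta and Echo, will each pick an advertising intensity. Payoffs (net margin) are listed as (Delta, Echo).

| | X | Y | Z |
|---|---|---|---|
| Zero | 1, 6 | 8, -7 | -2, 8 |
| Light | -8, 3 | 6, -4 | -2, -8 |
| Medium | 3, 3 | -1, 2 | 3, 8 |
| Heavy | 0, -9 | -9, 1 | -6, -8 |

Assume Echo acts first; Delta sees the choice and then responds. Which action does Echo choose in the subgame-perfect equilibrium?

Z

Delta best-responds to each possible Echo move:
- X: Delta compares 1, -8, 3, 0 and picks Medium; Echo would get 3.
- Y: Delta compares 8, 6, -1, -9 and picks Zero; Echo would get -7.
- Z: Delta compares -2, -2, 3, -6 and picks Medium; Echo would get 8.
Among 3, -7, 8, the best is 8 at Z. Subgame-perfect outcome: (Medium, Z) with payoffs (3, 8).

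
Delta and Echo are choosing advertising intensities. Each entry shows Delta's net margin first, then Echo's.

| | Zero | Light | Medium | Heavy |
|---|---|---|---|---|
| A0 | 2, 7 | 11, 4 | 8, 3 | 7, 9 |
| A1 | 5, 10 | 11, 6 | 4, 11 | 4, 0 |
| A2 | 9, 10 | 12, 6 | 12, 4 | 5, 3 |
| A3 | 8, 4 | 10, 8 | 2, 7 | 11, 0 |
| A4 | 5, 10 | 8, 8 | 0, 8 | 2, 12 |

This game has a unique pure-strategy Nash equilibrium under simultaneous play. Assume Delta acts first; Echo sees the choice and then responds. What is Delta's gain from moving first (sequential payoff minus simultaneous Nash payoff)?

1

Echo best-responds to each possible Delta move:
- A0: Echo compares 7, 4, 3, 9 and picks Heavy; Delta would get 7.
- A1: Echo compares 10, 6, 11, 0 and picks Medium; Delta would get 4.
- A2: Echo compares 10, 6, 4, 3 and picks Zero; Delta would get 9.
- A3: Echo compares 4, 8, 7, 0 and picks Light; Delta would get 10.
- A4: Echo compares 10, 8, 8, 12 and picks Heavy; Delta would get 2.
Delta's induced payoffs are 7, 4, 9, 10, 2, so Delta commits to A3. Subgame-perfect outcome: (A3, Light) with payoffs (10, 8).
Under simultaneous play:
Delta's best replies: Zero→A2; Light→A2; Medium→A2; Heavy→A3.
Echo's best replies: A0→Heavy; A1→Medium; A2→Zero; A3→Light; A4→Heavy.
The unique mutual best reply is (A2, Zero), giving (9, 10).
Delta's commitment gain: 10 − 9 = 1.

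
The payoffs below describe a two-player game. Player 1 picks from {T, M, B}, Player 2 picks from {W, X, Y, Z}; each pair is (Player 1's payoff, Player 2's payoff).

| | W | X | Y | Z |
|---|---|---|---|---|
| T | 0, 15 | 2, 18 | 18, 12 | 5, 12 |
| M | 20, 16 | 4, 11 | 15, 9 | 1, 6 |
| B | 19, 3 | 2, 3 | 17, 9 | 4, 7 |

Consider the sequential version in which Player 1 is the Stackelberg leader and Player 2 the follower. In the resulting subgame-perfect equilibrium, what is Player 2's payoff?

Backward induction with Player 1 moving first.
- T → Player 2 plays X (best of 15, 18, 12, 12); Player 1 gets 2.
- M → Player 2 plays W (best of 16, 11, 9, 6); Player 1 gets 20.
- B → Player 2 plays Y (best of 3, 3, 9, 7); Player 1 gets 17.
Maximizing over 2, 20, 17, Player 1 chooses M. Subgame-perfect outcome: (M, W) with payoffs (20, 16).

16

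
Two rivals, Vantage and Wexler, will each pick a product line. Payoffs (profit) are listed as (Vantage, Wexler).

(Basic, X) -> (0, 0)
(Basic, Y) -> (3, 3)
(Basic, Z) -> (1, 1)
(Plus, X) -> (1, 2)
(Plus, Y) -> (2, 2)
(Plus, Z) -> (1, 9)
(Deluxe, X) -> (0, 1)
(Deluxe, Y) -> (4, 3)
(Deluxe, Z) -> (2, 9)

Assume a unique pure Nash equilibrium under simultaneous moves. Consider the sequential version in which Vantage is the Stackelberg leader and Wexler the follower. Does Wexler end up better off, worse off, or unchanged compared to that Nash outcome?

worse off

Work backward from Wexler's decision.
- Basic: BR = Y, leader payoff 3.
- Plus: BR = Z, leader payoff 1.
- Deluxe: BR = Z, leader payoff 2.
Maximizing over 3, 1, 2, Vantage chooses Basic. Subgame-perfect outcome: (Basic, Y) with payoffs (3, 3).
For the simultaneous game, intersect best replies.
Vantage's best replies: X→Plus; Y→Deluxe; Z→Deluxe.
Wexler's best replies: Basic→Y; Plus→Z; Deluxe→Z.
The unique mutual best reply is (Deluxe, Z), giving (2, 9).
Wexler earns 3 sequentially versus 9 at the Nash outcome: worse off.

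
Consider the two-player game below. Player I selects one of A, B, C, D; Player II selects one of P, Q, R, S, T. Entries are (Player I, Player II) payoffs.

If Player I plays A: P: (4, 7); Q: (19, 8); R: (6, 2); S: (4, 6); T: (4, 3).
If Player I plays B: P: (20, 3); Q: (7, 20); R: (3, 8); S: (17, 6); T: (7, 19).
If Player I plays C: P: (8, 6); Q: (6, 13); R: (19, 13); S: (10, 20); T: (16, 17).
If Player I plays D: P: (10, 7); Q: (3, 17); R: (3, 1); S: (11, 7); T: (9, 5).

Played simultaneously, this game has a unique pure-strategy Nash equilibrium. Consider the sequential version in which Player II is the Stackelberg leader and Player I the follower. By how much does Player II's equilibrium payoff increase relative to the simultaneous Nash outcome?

9

Work backward from Player I's decision.
- P: Player I compares 4, 20, 8, 10 and picks B; Player II would get 3.
- Q: Player I compares 19, 7, 6, 3 and picks A; Player II would get 8.
- R: Player I compares 6, 3, 19, 3 and picks C; Player II would get 13.
- S: Player I compares 4, 17, 10, 11 and picks B; Player II would get 6.
- T: Player I compares 4, 7, 16, 9 and picks C; Player II would get 17.
Player II's induced payoffs are 3, 8, 13, 6, 17, so Player II commits to T. Subgame-perfect outcome: (C, T) with payoffs (16, 17).
Under simultaneous play:
Player I's best replies: P→B; Q→A; R→C; S→B; T→C.
Player II's best replies: A→Q; B→Q; C→S; D→Q.
The unique mutual best reply is (A, Q), giving (19, 8).
Player II's commitment gain: 17 − 8 = 9.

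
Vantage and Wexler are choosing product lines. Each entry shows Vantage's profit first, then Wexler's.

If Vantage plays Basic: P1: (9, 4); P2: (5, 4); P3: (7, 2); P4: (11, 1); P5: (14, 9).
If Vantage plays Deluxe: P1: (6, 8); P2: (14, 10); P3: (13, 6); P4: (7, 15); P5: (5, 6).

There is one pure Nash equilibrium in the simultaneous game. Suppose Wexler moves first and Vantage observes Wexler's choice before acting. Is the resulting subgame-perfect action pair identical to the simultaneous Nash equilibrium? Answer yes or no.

no

Vantage best-responds to each possible Wexler move:
- P1 → Vantage plays Basic (best of 9, 6); Wexler gets 4.
- P2 → Vantage plays Deluxe (best of 5, 14); Wexler gets 10.
- P3 → Vantage plays Deluxe (best of 7, 13); Wexler gets 6.
- P4 → Vantage plays Basic (best of 11, 7); Wexler gets 1.
- P5 → Vantage plays Basic (best of 14, 5); Wexler gets 9.
Maximizing over 4, 10, 6, 1, 9, Wexler chooses P2. Subgame-perfect outcome: (Deluxe, P2) with payoffs (14, 10).
Now find the simultaneous Nash equilibrium.
Vantage's best replies: P1→Basic; P2→Deluxe; P3→Deluxe; P4→Basic; P5→Basic.
Wexler's best replies: Basic→P5; Deluxe→P4.
The unique mutual best reply is (Basic, P5), giving (14, 9).
Sequential outcome (Deluxe, P2) differs from the Nash profile (Basic, P5).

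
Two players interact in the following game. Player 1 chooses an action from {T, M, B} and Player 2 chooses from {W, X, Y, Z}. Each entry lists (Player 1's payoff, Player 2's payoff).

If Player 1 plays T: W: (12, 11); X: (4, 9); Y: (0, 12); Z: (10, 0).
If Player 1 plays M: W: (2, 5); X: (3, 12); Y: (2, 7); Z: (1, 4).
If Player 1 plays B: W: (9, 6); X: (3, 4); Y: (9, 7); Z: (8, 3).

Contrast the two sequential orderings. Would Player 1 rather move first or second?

second

If Player 1 leads: Player 2's best replies are T→Y, M→X, B→Y; Player 1's induced payoffs 0, 3, 9; outcome (B, Y), payoffs (9, 7).
If Player 2 leads: Player 1's best replies are W→T, X→T, Y→B, Z→T; Player 2's induced payoffs 11, 9, 7, 0; outcome (T, W), payoffs (12, 11).
Player 1 gets 9 moving first and 12 moving second, so Player 1 prefers to move second.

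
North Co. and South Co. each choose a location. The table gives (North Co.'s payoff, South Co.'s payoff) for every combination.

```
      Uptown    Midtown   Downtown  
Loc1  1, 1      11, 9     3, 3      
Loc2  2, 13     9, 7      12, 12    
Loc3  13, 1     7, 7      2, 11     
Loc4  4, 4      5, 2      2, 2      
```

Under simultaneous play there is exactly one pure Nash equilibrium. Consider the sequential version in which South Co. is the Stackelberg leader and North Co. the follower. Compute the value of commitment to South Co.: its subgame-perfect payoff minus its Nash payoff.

Solve by backward induction (South Co. leads).
- Uptown: BR = Loc3, leader payoff 1.
- Midtown: BR = Loc1, leader payoff 9.
- Downtown: BR = Loc2, leader payoff 12.
Among 1, 9, 12, the best is 12 at Downtown. Subgame-perfect outcome: (Loc2, Downtown) with payoffs (12, 12).
Under simultaneous play:
North Co.'s best replies: Uptown→Loc3; Midtown→Loc1; Downtown→Loc2.
South Co.'s best replies: Loc1→Midtown; Loc2→Uptown; Loc3→Downtown; Loc4→Uptown.
The unique mutual best reply is (Loc1, Midtown), giving (11, 9).
South Co.'s commitment gain: 12 − 9 = 3.

3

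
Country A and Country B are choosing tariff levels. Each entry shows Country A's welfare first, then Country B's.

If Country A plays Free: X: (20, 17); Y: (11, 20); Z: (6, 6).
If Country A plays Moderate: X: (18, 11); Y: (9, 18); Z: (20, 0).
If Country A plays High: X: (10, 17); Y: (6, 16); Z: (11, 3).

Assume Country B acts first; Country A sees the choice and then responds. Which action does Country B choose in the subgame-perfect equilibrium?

Country A best-responds to each possible Country B move:
- X: BR = Free, leader payoff 17.
- Y: BR = Free, leader payoff 20.
- Z: BR = Moderate, leader payoff 0.
Maximizing over 17, 20, 0, Country B chooses Y. Subgame-perfect outcome: (Free, Y) with payoffs (11, 20).

Y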